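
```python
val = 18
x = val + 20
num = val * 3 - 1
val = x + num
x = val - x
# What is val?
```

Trace:
`val = 18` → val = 18
`x = val + 20` → x = 38
`num = val * 3 - 1` → num = 53
`val = x + num` → val = 91
`x = val - x` → x = 53
So val = 91

Answer: 91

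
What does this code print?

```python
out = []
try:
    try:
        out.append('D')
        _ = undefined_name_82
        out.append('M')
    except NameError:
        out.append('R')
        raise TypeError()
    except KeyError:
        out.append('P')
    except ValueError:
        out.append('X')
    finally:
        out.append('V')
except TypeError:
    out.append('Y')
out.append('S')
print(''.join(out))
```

Execution trace: 'D' (inner try body) → 'R' (inner except NameError) → 'V' (inner finally) → 'Y' (outer except TypeError) → 'S' (after the try/except). Output: DRVYS

Answer: DRVYS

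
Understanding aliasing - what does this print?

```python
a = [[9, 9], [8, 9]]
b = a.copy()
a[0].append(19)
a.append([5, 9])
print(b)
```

Key concept: shallow copy with nested lists.
Step by step:
`a = [[9, 9], [8, 9]]` → a = [[9, 9], [8, 9]]
`b = a.copy()` → b = [[9, 9], [8, 9]]
`a[0].append(19)` → a = [[9, 9, 19], [8, 9]]; b = [[9, 9, 19], [8, 9]]
`a.append([5, 9])` → a = [[9, 9, 19], [8, 9], [5, 9]]
`print(b)` → prints [[9, 9, 19], [8, 9]]

Answer: [[9, 9, 19], [8, 9]]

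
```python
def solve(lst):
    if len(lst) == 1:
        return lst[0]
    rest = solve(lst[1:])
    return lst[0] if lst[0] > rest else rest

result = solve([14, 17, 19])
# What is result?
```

Recursive max over [14, 17, 19] = 19

Answer: 19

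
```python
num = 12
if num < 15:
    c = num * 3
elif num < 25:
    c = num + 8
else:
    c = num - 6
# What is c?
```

Trace:
`num = 12` → num = 12
`if num < 15: ...` → num < 15 is True → c = 36
So c = 36

Answer: 36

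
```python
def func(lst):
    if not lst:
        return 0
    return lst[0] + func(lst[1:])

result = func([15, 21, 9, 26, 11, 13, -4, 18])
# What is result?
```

15 + 21 + 9 + 26 + 11 + 13 + (-4) + 18 + 0 = 109

Answer: 109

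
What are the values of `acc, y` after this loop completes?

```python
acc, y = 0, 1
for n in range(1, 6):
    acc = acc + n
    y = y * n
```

Sum and factorial of 1 to 5
`acc, y` takes the values: (0, 1) → (1, 1) → (3, 1) → (3, 2) → (6, 2) → (6, 6) → (10, 6) → (10, 24) → (15, 24) → (15, 120)

Answer: 15, 120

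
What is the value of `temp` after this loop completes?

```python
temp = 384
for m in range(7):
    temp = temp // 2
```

Halve 7 times: 384 // 2^7 = 3
`temp` takes the values: 384 → 192 → 96 → 48 → 24 → 12 → 6 → 3

Answer: 3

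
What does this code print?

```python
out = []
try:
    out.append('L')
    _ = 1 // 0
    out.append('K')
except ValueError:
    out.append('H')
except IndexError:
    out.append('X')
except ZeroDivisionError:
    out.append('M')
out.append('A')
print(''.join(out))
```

Execution trace: 'L' (try body) → 'M' (except ZeroDivisionError) → 'A' (after the try/except). Output: LMA

Answer: LMA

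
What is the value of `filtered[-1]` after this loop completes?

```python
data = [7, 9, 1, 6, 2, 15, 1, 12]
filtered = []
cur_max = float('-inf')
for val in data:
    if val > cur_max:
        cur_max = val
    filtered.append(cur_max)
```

Running max ends at 15
`filtered` takes the values: [] → [7] → [7, 9] → [7, 9, 9] → [7, 9, 9, 9] → [7, 9, 9, 9, 9] → [7, 9, 9, 9, 9, 15] → [7, 9, 9, 9, 9, 15, 15] → [7, 9, 9, 9, 9, 15, 15, 15]
So `filtered[-1]` = 15

Answer: 15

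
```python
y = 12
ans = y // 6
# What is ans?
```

Trace:
`y = 12` → y = 12
`ans = y // 6` → ans = 2
So ans = 2

Answer: 2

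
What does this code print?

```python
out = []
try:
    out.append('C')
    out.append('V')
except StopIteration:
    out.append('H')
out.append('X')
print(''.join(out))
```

Execution trace: 'C' (try body) → 'V' (try body, no exception) → 'X' (after the try/except). Output: CVX

Answer: CVX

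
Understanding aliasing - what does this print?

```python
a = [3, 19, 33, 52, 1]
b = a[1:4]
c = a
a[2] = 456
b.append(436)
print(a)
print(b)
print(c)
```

Key concept: slice vs alias.
Step by step:
`a = [3, 19, 33, 52, 1]` → a = [3, 19, 33, 52, 1]
`b = a[1:4]` → b = [19, 33, 52]
`c = a` → c = [3, 19, 33, 52, 1] (same object as a)
`a[2] = 456` → a = [3, 19, 456, 52, 1] (same object as c); c = [3, 19, 456, 52, 1] (same object as a)
`b.append(436)` → b = [19, 33, 52, 436]
`print(a)` → prints [3, 19, 456, 52, 1]
`print(b)` → prints [19, 33, 52, 436]
`print(c)` → prints [3, 19, 456, 52, 1]

Answer:
[3, 19, 456, 52, 1]
[19, 33, 52, 436]
[3, 19, 456, 52, 1]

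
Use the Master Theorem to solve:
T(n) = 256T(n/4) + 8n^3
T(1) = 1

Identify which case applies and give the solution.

a=256, b=4, f(n)=8n^3. log_4(256) = 4. Since c=3 < 4, Case 1 applies: T(n) = Θ(n^log_b(a)) = O(n^4).

Answer: O(n^4) - Case 1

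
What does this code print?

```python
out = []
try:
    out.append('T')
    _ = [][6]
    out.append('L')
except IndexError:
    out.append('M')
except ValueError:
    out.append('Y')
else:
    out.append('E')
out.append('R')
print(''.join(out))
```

Execution trace: 'T' (try body) → 'M' (except IndexError) → 'R' (after the try/except). Output: TMR

Answer: TMR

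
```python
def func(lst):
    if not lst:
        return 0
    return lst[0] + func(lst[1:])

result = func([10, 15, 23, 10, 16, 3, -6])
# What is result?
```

10 + 15 + 23 + 10 + 16 + 3 + (-6) + 0 = 71

Answer: 71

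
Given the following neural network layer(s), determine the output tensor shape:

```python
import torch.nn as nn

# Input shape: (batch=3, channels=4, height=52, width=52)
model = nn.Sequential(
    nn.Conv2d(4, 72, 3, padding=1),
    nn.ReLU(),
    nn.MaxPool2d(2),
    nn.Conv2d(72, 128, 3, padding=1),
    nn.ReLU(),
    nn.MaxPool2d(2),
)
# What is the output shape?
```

Input: (3, 4, 52, 52) -> after first Conv2d: (3, 72, 52, 52) -> after first MaxPool2d: (3, 72, 26, 26) -> after second Conv2d: (3, 128, 26, 26) -> Output: (3, 128, 13, 13)

Answer: (3, 128, 13, 13)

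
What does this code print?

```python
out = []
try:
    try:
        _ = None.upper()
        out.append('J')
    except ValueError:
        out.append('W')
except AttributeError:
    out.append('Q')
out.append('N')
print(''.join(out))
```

Execution trace: 'Q' (outer except AttributeError) → 'N' (after the try/except). Output: QN

Answer: QN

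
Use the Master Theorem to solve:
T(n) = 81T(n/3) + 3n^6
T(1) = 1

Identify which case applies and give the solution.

a=81, b=3, f(n)=3n^6. log_3(81) = 4. Since c=6 > 4 and the regularity condition holds (81(n/3)^6 = (81/3^6)n^6 with 81/3^6 < 1), Case 3 applies: T(n) = Θ(f(n)) = O(n^6).

Answer: O(n^6) - Case 3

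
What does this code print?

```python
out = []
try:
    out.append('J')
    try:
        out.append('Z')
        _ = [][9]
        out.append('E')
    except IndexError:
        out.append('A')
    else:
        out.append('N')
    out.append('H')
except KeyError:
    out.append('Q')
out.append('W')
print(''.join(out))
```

Execution trace: 'J' (try body) → 'Z' (inner try body) → 'A' (inner except IndexError) → 'H' (try body, no exception) → 'W' (after the try/except). Output: JZAHW

Answer: JZAHW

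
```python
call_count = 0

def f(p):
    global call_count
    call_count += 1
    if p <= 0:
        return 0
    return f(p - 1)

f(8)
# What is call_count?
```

Linear recursion stepping by 1: 9 calls from p=8 down to ≤0.

Answer: 9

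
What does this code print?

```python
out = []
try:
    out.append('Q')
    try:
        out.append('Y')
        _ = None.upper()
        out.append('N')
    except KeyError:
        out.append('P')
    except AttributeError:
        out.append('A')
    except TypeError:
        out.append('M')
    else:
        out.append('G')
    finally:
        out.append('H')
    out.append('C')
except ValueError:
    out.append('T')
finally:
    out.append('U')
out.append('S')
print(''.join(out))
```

Execution trace: 'Q' (try body) → 'Y' (inner try body) → 'A' (inner except AttributeError) → 'H' (inner finally) → 'C' (try body, no exception) → 'U' (finally) → 'S' (after the try/except). Output: QYAHCUS

Answer: QYAHCUS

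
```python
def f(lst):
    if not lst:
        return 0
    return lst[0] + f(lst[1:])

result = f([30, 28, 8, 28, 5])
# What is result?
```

30 + 28 + 8 + 28 + 5 + 0 = 99

Answer: 99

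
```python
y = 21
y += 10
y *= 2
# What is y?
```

Trace:
`y = 21` → y = 21
`y += 10` → y = 31
`y *= 2` → y = 62
So y = 62

Answer: 62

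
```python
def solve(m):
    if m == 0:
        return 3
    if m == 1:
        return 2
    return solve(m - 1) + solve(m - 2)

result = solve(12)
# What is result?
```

Build up from base cases: solve(0)=3, solve(1)=2, solve(2)=5, solve(3)=7, solve(4)=12, solve(5)=19, solve(6)=31, ..., solve(12)=555

Answer: 555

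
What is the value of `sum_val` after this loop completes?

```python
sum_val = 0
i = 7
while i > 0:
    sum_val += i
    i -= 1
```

Sum 7 down to 1
`sum_val` takes the values: 0 → 7 → 13 → 18 → 22 → 25 → 27 → 28

Answer: 28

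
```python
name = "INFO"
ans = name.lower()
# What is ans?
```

Trace:
`name = "INFO"` → name = 'INFO'
`ans = name.lower()` → ans = 'info'
So ans = 'info'

Answer: 'info'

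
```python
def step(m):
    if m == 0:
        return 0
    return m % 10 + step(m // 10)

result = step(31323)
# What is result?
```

Sum of digits of 31323: 3 + 2 + 3 + 1 + 3 = 12

Answer: 12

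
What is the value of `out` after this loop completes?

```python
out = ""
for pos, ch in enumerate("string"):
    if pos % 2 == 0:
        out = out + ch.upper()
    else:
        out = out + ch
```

Uppercase even positions in 'string'
`out` takes the values: "" → "S" → "St" → "StR" → "StRi" → "StRiN" → "StRiNg"

Answer: "StRiNg"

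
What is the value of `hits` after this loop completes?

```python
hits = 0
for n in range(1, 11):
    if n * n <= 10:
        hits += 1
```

Count numbers where n² ≤ 10
`hits` takes the values: 0 → 1 → 2 → 3

Answer: 3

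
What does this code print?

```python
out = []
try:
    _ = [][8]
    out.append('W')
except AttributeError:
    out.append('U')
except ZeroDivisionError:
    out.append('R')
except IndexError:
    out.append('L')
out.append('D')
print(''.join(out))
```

Execution trace: 'L' (except IndexError) → 'D' (after the try/except). Output: LD

Answer: LD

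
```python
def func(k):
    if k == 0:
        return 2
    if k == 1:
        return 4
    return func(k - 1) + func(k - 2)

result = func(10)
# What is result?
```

Build up from base cases: func(0)=2, func(1)=4, func(2)=6, func(3)=10, func(4)=16, func(5)=26, func(6)=42, ..., func(10)=288

Answer: 288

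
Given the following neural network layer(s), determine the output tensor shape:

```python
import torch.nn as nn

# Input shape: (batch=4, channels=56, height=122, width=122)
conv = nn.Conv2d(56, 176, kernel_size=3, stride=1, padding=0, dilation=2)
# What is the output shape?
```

Input: (4, 56, 122, 122) -> Output: (4, 176, 118, 118)

Answer: (4, 176, 118, 118)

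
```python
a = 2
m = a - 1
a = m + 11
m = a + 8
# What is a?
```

Trace:
`a = 2` → a = 2
`m = a - 1` → m = 1
`a = m + 11` → a = 12
`m = a + 8` → m = 20
So a = 12

Answer: 12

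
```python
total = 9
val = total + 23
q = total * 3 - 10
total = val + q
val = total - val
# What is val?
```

Trace:
`total = 9` → total = 9
`val = total + 23` → val = 32
`q = total * 3 - 10` → q = 17
`total = val + q` → total = 49
`val = total - val` → val = 17
So val = 17

Answer: 17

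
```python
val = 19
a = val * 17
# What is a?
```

Trace:
`val = 19` → val = 19
`a = val * 17` → a = 323
So a = 323

Answer: 323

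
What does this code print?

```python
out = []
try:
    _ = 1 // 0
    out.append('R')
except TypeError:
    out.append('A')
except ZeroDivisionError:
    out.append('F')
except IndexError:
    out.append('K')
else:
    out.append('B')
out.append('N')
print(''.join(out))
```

Execution trace: 'F' (except ZeroDivisionError) → 'N' (after the try/except). Output: FN

Answer: FN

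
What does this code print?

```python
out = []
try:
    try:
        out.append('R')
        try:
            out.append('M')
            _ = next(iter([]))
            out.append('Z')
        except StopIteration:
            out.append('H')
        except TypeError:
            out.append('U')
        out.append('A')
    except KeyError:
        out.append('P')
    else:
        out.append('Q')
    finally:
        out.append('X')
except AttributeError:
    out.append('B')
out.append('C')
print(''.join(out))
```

Execution trace: 'R' (try body) → 'M' (inner try body) → 'H' (inner except StopIteration) → 'A' (try body, no exception) → 'Q' (else) → 'X' (finally) → 'C' (after the try/except). Output: RMHAQXC

Answer: RMHAQXC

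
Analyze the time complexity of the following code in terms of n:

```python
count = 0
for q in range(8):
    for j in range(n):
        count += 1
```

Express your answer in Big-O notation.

Each loop level contributes: 1 × n. Multiplying the contributions gives O(n).

Answer: O(n)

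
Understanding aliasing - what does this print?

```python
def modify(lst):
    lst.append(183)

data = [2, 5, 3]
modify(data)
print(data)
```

Key concept: function modifies passed list.
Step by step:
`data = [2, 5, 3]` → data = [2, 5, 3]
`modify(data)` → data = [2, 5, 3, 183]
`print(data)` → prints [2, 5, 3, 183]

Answer: [2, 5, 3, 183]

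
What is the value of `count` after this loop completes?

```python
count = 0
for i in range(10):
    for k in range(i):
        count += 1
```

Triangle number: 0+1+2+...+9
`count` takes the values: 0 → 1 → 2 → 3 → 4 → 5 → 6 → 7 → 8 → 9 → 10 → 11 → 12 → 13 → 14 → 15 → 16 → 17 → 18 → 19 → 20 → 21 → 22 → 23 → 24 → 25 → 26 → 27 → 28 → 29 → … → 41 → 42 → 43 → 44 → 45

Answer: 45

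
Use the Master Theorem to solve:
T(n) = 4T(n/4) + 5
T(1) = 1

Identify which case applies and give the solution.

a=4, b=4, f(n)=5. log_4(4) = 1. Since c=0 < 1, Case 1 applies: T(n) = Θ(n^log_b(a)) = O(n).

Answer: O(n) - Case 1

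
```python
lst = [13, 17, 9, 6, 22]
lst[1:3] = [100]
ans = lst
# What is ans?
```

Trace:
`lst = [13, 17, 9, 6, 22]` → lst = [13, 17, 9, 6, 22]
`lst[1:3] = [100]` → lst = [13, 100, 6, 22]
`ans = lst` → ans = [13, 100, 6, 22]
So ans = [13, 100, 6, 22]

Answer: [13, 100, 6, 22]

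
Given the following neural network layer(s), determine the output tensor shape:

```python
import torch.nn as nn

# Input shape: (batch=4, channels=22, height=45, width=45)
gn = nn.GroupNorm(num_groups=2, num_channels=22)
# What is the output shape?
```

Input: (4, 22, 45, 45) -> Output: (4, 22, 45, 45)

Answer: (4, 22, 45, 45)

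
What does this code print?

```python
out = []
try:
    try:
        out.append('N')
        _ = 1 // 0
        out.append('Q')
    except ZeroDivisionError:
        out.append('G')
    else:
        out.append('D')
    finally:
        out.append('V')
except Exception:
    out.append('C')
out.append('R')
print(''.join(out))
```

Execution trace: 'N' (inner try body) → 'G' (inner except ZeroDivisionError) → 'V' (inner finally) → 'R' (after the try/except). Output: NGVR

Answer: NGVR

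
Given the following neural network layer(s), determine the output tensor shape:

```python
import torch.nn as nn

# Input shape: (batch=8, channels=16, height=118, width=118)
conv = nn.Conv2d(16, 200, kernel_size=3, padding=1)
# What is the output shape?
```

Input: (8, 16, 118, 118) -> Output: (8, 200, 118, 118)

Answer: (8, 200, 118, 118)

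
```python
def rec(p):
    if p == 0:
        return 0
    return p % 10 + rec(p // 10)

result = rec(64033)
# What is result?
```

Sum of digits of 64033: 3 + 3 + 0 + 4 + 6 = 16

Answer: 16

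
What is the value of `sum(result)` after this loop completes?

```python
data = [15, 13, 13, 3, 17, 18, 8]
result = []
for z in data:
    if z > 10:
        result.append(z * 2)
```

Sum of doubled values > 10
`result` takes the values: [] → [30] → [30, 26] → [30, 26, 26] → [30, 26, 26, 34] → [30, 26, 26, 34, 36]
So `sum(result)` = 152

Answer: 152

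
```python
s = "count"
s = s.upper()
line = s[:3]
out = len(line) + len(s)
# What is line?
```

Trace:
`s = "count"` → s = 'count'
`s = s.upper()` → s = 'COUNT'
`line = s[:3]` → line = 'COU'
`out = len(line) + len(s)` → out = 8
So line = 'COU'

Answer: 'COU'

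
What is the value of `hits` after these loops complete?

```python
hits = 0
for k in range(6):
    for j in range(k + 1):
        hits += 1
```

Triangle: 1 + 2 + ... + 6
`hits` takes the values: 0 → 1 → 2 → 3 → 4 → 5 → 6 → 7 → 8 → 9 → 10 → 11 → 12 → 13 → 14 → 15 → 16 → 17 → 18 → 19 → 20 → 21

Answer: 21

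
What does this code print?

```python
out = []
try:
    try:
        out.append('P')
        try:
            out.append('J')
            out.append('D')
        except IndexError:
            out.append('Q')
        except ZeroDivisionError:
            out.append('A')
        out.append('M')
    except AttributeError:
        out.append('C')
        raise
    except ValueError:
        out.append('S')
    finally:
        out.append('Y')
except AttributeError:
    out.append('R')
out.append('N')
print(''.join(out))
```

Execution trace: 'P' (try body) → 'J' (inner try body) → 'D' (inner try body, no exception) → 'M' (try body, no exception) → 'Y' (finally) → 'N' (after the try/except). Output: PJDMYN

Answer: PJDMYN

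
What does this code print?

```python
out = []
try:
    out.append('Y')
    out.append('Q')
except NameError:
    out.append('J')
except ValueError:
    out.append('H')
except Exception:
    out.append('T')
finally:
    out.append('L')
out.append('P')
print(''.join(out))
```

Execution trace: 'Y' (try body) → 'Q' (try body, no exception) → 'L' (finally) → 'P' (after the try/except). Output: YQLP

Answer: YQLP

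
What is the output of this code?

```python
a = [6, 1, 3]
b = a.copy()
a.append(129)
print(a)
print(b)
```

Key concept: list.copy() creates independent copy.
Step by step:
`a = [6, 1, 3]` → a = [6, 1, 3]
`b = a.copy()` → b = [6, 1, 3]
`a.append(129)` → a = [6, 1, 3, 129]
`print(a)` → prints [6, 1, 3, 129]
`print(b)` → prints [6, 1, 3]

Answer:
[6, 1, 3, 129]
[6, 1, 3]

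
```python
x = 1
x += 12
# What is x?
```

Trace:
`x = 1` → x = 1
`x += 12` → x = 13
So x = 13

Answer: 13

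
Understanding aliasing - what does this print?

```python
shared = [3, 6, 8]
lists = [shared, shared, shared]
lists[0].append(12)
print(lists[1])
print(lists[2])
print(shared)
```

Key concept: list of same reference.
Step by step:
`shared = [3, 6, 8]` → shared = [3, 6, 8]
`lists = [shared, shared, shared]` → lists = [[3, 6, 8], [3, 6, 8], [3, 6, 8]]
`lists[0].append(12)` → shared = [3, 6, 8, 12]; lists = [[3, 6, 8, 12], [3, 6, 8, 12], [3, 6, 8, 12]]
`print(lists[1])` → prints [3, 6, 8, 12]
`print(lists[2])` → prints [3, 6, 8, 12]
`print(shared)` → prints [3, 6, 8, 12]

Answer:
[3, 6, 8, 12]
[3, 6, 8, 12]
[3, 6, 8, 12]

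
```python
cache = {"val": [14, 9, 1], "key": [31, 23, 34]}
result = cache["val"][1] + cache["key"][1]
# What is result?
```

Trace:
`cache = {"val": [14, 9, 1], "key": [31, 23, 34]}` → cache = {'val': [14, 9, 1], 'key': [31, 23, 34]}
`result = cache["val"][1] + cache["key"][1]` → result = 32
So result = 32

Answer: 32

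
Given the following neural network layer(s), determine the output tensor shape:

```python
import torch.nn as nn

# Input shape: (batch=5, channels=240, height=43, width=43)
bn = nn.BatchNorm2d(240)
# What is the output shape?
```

Input: (5, 240, 43, 43) -> Output: (5, 240, 43, 43)

Answer: (5, 240, 43, 43)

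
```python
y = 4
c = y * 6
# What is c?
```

Trace:
`y = 4` → y = 4
`c = y * 6` → c = 24
So c = 24

Answer: 24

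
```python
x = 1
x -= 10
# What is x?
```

Trace:
`x = 1` → x = 1
`x -= 10` → x = -9
So x = -9

Answer: -9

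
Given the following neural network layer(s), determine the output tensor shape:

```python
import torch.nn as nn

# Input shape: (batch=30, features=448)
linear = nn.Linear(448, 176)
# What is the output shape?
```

Input: (30, 448) -> Output: (30, 176)

Answer: (30, 176)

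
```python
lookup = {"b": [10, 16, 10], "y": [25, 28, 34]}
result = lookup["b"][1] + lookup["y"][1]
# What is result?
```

Trace:
`lookup = {"b": [10, 16, 10], "y": [25, 28, 34]}` → lookup = {'b': [10, 16, 10], 'y': [25, 28, 34]}
`result = lookup["b"][1] + lookup["y"][1]` → result = 44
So result = 44

Answer: 44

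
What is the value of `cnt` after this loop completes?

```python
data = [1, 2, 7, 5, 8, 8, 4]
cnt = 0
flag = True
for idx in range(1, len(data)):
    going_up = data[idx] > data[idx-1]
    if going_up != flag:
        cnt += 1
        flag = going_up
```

Count direction changes in [1, 2, 7, 5, 8, 8, 4]
`cnt` takes the values: 0 → 1 → 2 → 3

Answer: 3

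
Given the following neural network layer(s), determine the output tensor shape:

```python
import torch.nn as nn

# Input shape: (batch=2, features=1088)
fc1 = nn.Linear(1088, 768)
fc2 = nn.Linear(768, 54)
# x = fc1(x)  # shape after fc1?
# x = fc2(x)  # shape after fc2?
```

Input: (2, 1088) -> after fc1: (2, 768) -> Output: (2, 54)

Answer: (2, 54)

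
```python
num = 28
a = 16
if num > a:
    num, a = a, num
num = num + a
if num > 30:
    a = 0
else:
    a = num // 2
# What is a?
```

Trace:
`num = 28` → num = 28
`a = 16` → a = 16
`if num > a: ...` → num > a is True → num = 16; a = 28
`num = num + a` → num = 44
`if num > 30: ...` → num > 30 is True → a = 0
So a = 0

Answer: 0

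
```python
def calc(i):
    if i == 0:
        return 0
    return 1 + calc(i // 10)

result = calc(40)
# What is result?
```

Count of digits of 40: 2

Answer: 2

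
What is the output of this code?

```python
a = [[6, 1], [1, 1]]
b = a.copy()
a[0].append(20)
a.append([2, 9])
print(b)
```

Key concept: shallow copy with nested lists.
Step by step:
`a = [[6, 1], [1, 1]]` → a = [[6, 1], [1, 1]]
`b = a.copy()` → b = [[6, 1], [1, 1]]
`a[0].append(20)` → a = [[6, 1, 20], [1, 1]]; b = [[6, 1, 20], [1, 1]]
`a.append([2, 9])` → a = [[6, 1, 20], [1, 1], [2, 9]]
`print(b)` → prints [[6, 1, 20], [1, 1]]

Answer: [[6, 1, 20], [1, 1]]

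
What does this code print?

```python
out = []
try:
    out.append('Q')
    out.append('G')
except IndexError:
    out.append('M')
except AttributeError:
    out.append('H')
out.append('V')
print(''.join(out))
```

Execution trace: 'Q' (try body) → 'G' (try body, no exception) → 'V' (after the try/except). Output: QGV

Answer: QGV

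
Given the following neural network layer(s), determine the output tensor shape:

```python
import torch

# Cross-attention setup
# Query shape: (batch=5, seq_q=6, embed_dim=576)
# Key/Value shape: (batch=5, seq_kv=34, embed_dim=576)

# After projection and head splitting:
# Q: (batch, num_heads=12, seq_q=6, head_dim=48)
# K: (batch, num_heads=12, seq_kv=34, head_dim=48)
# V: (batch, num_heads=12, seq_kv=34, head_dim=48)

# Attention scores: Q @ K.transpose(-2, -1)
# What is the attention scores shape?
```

Input: (5, 6, 576) -> Output: (5, 12, 6, 34)

Answer: (5, 12, 6, 34)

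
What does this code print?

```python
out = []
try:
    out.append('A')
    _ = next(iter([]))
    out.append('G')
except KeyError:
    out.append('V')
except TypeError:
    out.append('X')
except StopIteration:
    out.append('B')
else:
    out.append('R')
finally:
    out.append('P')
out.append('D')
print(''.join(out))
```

Execution trace: 'A' (try body) → 'B' (except StopIteration) → 'P' (finally) → 'D' (after the try/except). Output: ABPD

Answer: ABPD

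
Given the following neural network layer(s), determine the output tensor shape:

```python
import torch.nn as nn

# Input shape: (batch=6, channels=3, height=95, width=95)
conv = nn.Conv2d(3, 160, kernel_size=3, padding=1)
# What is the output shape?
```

Input: (6, 3, 95, 95) -> Output: (6, 160, 95, 95)

Answer: (6, 160, 95, 95)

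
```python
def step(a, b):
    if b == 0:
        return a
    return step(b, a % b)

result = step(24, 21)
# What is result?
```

step(24, 21) -> step(21, 3) -> step(3, 0) -> 3

Answer: 3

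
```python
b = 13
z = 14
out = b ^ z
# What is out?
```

Trace:
`b = 13` → b = 13
`z = 14` → z = 14
`out = b ^ z` → out = 3
So out = 3

Answer: 3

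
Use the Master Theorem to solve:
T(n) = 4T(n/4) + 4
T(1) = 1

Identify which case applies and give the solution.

a=4, b=4, f(n)=4. log_4(4) = 1. Since c=0 < 1, Case 1 applies: T(n) = Θ(n^log_b(a)) = O(n).

Answer: O(n) - Case 1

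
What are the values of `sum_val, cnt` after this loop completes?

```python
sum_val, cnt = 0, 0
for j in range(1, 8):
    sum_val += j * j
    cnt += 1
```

Sum of squares and count
`sum_val, cnt` takes the values: (0, 0) → (1, 0) → (1, 1) → (5, 1) → (5, 2) → (14, 2) → (14, 3) → (30, 3) → (30, 4) → (55, 4) → (55, 5) → (91, 5) → (91, 6) → (140, 6) → (140, 7)

Answer: 140, 7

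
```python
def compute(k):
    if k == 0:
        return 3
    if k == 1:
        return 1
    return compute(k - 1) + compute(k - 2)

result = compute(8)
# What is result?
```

Build up from base cases: compute(0)=3, compute(1)=1, compute(2)=4, compute(3)=5, compute(4)=9, compute(5)=14, compute(6)=23, ..., compute(8)=60

Answer: 60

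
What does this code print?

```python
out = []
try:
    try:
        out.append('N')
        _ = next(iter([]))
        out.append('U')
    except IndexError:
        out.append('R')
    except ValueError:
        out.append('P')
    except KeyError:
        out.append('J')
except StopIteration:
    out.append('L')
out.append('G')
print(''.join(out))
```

Execution trace: 'N' (try body) → 'L' (outer except StopIteration) → 'G' (after the try/except). Output: NLG

Answer: NLG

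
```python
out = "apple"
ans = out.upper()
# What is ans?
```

Trace:
`out = "apple"` → out = 'apple'
`ans = out.upper()` → ans = 'APPLE'
So ans = 'APPLE'

Answer: 'APPLE'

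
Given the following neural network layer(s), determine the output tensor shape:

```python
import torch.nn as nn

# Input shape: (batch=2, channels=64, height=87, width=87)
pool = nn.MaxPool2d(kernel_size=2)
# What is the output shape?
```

Input: (2, 64, 87, 87) -> Output: (2, 64, 43, 43)

Answer: (2, 64, 43, 43)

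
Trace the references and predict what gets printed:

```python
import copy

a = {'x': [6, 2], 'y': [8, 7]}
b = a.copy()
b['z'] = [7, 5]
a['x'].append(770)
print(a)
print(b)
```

Key concept: shallow copy of dict with mutable values.
Step by step:
`a = {'x': [6, 2], 'y': [8, 7]}` → a = {'x': [6, 2], 'y': [8, 7]}
`b = a.copy()` → b = {'x': [6, 2], 'y': [8, 7]}
`b['z'] = [7, 5]` → b = {'x': [6, 2], 'y': [8, 7], 'z': [7, 5]}
`a['x'].append(770)` → a = {'x': [6, 2, 770], 'y': [8, 7]}; b = {'x': [6, 2, 770], 'y': [8, 7], 'z': [7, 5]}
`print(a)` → prints {'x': [6, 2, 770], 'y': [8, 7]}
`print(b)` → prints {'x': [6, 2, 770], 'y': [8, 7], 'z': [7, 5]}

Answer:
{'x': [6, 2, 770], 'y': [8, 7]}
{'x': [6, 2, 770], 'y': [8, 7], 'z': [7, 5]}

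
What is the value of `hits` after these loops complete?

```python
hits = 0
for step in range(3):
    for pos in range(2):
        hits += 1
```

3 * 2 = 6
`hits` takes the values: 0 → 1 → 2 → 3 → 4 → 5 → 6

Answer: 6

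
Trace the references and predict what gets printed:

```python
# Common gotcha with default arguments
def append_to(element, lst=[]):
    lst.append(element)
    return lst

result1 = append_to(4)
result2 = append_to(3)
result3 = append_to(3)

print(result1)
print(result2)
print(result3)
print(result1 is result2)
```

Key concept: mutable default argument gotcha.
Step by step:
`result1 = append_to(4)` → result1 = [4]
`result2 = append_to(3)` → result1 = [4, 3] (same object as result2); result2 = [4, 3] (same object as result1)
`result3 = append_to(3)` → result1 = [4, 3, 3] (same object as result2, result3); result2 = [4, 3, 3] (same object as result1, result3); result3 = [4, 3, 3] (same object as result1, result2)
`print(result1)` → prints [4, 3, 3]
`print(result2)` → prints [4, 3, 3]
`print(result3)` → prints [4, 3, 3]
`print(result1 is result2)` → prints True

Answer:
[4, 3, 3]
[4, 3, 3]
[4, 3, 3]
True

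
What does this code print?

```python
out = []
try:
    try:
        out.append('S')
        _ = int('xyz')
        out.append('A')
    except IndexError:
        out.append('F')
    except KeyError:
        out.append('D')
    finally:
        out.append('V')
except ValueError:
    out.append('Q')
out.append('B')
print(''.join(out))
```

Execution trace: 'S' (inner try body) → 'V' (inner finally) → 'Q' (outer except ValueError) → 'B' (after the try/except). Output: SVQB

Answer: SVQB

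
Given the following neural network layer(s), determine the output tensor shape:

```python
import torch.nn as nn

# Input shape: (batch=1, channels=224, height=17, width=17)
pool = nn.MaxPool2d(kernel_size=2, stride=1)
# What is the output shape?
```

Input: (1, 224, 17, 17) -> Output: (1, 224, 16, 16)

Answer: (1, 224, 16, 16)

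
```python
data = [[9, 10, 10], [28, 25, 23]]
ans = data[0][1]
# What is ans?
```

Trace:
`data = [[9, 10, 10], [28, 25, 23]]` → data = [[9, 10, 10], [28, 25, 23]]
`ans = data[0][1]` → ans = 10
So ans = 10

Answer: 10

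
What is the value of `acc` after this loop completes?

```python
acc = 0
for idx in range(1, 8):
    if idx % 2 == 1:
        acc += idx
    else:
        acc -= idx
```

Add odd, subtract even
`acc` takes the values: 0 → 1 → -1 → 2 → -2 → 3 → -3 → 4

Answer: 4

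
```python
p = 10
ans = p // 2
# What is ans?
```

Trace:
`p = 10` → p = 10
`ans = p // 2` → ans = 5
So ans = 5

Answer: 5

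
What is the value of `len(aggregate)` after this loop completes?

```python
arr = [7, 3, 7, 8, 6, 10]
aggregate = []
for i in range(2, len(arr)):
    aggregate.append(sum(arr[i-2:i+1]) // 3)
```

Number of 3-element averages
`aggregate` takes the values: [] → [5] → [5, 6] → [5, 6, 7] → [5, 6, 7, 8]
So `len(aggregate)` = 4

Answer: 4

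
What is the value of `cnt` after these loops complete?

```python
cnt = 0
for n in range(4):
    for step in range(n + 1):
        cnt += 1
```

Triangle: 1 + 2 + ... + 4
`cnt` takes the values: 0 → 1 → 2 → 3 → 4 → 5 → 6 → 7 → 8 → 9 → 10

Answer: 10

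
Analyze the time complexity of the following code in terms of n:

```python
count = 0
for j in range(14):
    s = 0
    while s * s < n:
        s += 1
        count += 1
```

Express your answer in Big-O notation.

Each loop level contributes: 1 × √n. Multiplying the contributions gives O(√n).

Answer: O(√n)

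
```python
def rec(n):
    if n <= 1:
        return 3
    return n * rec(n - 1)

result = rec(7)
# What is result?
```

rec(7) = 7 * 6 * 5 * 4 * 3 * 2 * 3 = 15120

Answer: 15120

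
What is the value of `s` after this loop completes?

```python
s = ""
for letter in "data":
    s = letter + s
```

Reverse 'data'
`s` takes the values: "" → "d" → "ad" → "tad" → "atad"

Answer: "atad"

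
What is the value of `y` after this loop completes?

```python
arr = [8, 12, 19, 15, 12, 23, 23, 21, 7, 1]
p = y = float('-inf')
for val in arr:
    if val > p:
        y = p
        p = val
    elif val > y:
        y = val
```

Second largest (with repeats) in [8, 12, 19, 15, 12, 23, 23, 21, 7, 1]
`y` takes the values: -inf → 8 → 12 → 15 → 19 → 23

Answer: 23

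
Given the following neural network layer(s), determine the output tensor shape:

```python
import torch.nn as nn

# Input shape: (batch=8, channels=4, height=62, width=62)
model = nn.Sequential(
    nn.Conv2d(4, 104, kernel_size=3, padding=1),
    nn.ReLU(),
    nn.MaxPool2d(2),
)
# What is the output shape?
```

Input: (8, 4, 62, 62) -> after Conv2d: (8, 104, 62, 62) -> after ReLU: (8, 104, 62, 62) -> Output: (8, 104, 31, 31)

Answer: (8, 104, 31, 31)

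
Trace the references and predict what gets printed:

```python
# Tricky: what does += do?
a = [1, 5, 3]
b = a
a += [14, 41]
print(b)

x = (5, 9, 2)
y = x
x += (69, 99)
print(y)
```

Key concept: += behavior differs for mutable vs immutable.
Step by step:
`a = [1, 5, 3]` → a = [1, 5, 3]
`b = a` → b = [1, 5, 3] (same object as a)
`a += [14, 41]` → a = [1, 5, 3, 14, 41] (same object as b); b = [1, 5, 3, 14, 41] (same object as a)
`print(b)` → prints [1, 5, 3, 14, 41]
`x = (5, 9, 2)` → x = (5, 9, 2)
`y = x` → y = (5, 9, 2)
`x += (69, 99)` → x = (5, 9, 2, 69, 99)
`print(y)` → prints (5, 9, 2)

Answer:
[1, 5, 3, 14, 41]
(5, 9, 2)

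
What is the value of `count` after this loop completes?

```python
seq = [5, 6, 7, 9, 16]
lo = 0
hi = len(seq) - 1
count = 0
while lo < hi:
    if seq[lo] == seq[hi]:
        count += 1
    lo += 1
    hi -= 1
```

Count matching pairs from ends
`count` takes the values: 0

Answer: 0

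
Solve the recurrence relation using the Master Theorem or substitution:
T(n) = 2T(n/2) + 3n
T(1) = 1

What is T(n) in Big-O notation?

By Master Theorem: a=2, b=2, f(n)=3n. Since log_2(2) = 1 and f(n) = Θ(n^1), Case 2 applies. T(n) = O(n log n).

Answer: O(n log n)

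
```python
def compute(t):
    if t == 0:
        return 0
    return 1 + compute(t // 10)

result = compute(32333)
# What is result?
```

Count of digits of 32333: 5

Answer: 5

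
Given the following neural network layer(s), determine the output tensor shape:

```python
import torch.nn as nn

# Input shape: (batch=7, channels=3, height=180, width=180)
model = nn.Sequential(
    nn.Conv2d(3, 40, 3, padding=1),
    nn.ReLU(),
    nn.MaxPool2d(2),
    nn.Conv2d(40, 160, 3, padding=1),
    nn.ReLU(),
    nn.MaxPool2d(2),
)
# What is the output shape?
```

Input: (7, 3, 180, 180) -> after first Conv2d: (7, 40, 180, 180) -> after first MaxPool2d: (7, 40, 90, 90) -> after second Conv2d: (7, 160, 90, 90) -> Output: (7, 160, 45, 45)

Answer: (7, 160, 45, 45)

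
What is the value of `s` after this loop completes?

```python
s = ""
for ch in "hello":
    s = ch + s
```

Reverse 'hello'
`s` takes the values: "" → "h" → "eh" → "leh" → "lleh" → "olleh"

Answer: "olleh"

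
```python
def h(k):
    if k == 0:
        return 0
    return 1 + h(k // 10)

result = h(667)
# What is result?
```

Count of digits of 667: 3

Answer: 3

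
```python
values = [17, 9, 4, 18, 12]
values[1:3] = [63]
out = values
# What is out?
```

Trace:
`values = [17, 9, 4, 18, 12]` → values = [17, 9, 4, 18, 12]
`values[1:3] = [63]` → values = [17, 63, 18, 12]
`out = values` → out = [17, 63, 18, 12]
So out = [17, 63, 18, 12]

Answer: [17, 63, 18, 12]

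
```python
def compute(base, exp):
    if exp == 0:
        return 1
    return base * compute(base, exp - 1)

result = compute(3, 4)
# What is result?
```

compute(3, 4) = 3 * 3 * 3 * 3 = 81

Answer: 81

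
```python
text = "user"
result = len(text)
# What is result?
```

Trace:
`text = "user"` → text = 'user'
`result = len(text)` → result = 4
So result = 4

Answer: 4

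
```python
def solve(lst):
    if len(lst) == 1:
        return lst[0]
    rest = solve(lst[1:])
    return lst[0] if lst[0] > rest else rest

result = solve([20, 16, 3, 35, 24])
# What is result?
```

Recursive max over [20, 16, 3, 35, 24] = 35

Answer: 35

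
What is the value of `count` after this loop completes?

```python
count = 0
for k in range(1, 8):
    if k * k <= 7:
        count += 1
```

Count numbers where k² ≤ 7
`count` takes the values: 0 → 1 → 2

Answer: 2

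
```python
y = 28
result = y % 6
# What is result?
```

Trace:
`y = 28` → y = 28
`result = y % 6` → result = 4
So result = 4

Answer: 4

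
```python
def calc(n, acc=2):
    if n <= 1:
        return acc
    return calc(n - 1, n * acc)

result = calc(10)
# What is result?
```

Accumulator trace (n, acc): (10, 2) -> (9, 20) -> (8, 180) -> (7, 1440) -> (6, 10080) -> (5, 60480) -> (4, 302400) -> (3, 1209600) -> (2, 3628800) -> (1, 7257600) -> return 7257600

Answer: 7257600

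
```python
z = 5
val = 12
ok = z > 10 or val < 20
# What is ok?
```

Trace:
`z = 5` → z = 5
`val = 12` → val = 12
`ok = z > 10 or val < 20` → ok = True
So ok = True

Answer: True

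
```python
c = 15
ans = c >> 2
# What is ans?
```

Trace:
`c = 15` → c = 15
`ans = c >> 2` → ans = 3
So ans = 3

Answer: 3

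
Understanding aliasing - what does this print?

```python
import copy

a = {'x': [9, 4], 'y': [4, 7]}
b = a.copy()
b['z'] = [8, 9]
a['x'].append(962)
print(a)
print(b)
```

Key concept: shallow copy of dict with mutable values.
Step by step:
`a = {'x': [9, 4], 'y': [4, 7]}` → a = {'x': [9, 4], 'y': [4, 7]}
`b = a.copy()` → b = {'x': [9, 4], 'y': [4, 7]}
`b['z'] = [8, 9]` → b = {'x': [9, 4], 'y': [4, 7], 'z': [8, 9]}
`a['x'].append(962)` → a = {'x': [9, 4, 962], 'y': [4, 7]}; b = {'x': [9, 4, 962], 'y': [4, 7], 'z': [8, 9]}
`print(a)` → prints {'x': [9, 4, 962], 'y': [4, 7]}
`print(b)` → prints {'x': [9, 4, 962], 'y': [4, 7], 'z': [8, 9]}

Answer:
{'x': [9, 4, 962], 'y': [4, 7]}
{'x': [9, 4, 962], 'y': [4, 7], 'z': [8, 9]}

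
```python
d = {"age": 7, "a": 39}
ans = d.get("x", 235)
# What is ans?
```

Trace:
`d = {"age": 7, "a": 39}` → d = {'age': 7, 'a': 39}
`ans = d.get("x", 235)` → ans = 235
So ans = 235

Answer: 235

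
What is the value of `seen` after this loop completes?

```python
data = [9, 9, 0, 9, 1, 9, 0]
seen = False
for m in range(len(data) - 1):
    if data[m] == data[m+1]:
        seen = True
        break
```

Check consecutive duplicates in [9, 9, 0, 9, 1, 9, 0]
`seen` takes the values: False → True

Answer: True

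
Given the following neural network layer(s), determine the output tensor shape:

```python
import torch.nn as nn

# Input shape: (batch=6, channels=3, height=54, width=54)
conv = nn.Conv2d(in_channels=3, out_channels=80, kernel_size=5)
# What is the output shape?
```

Input: (6, 3, 54, 54) -> Output: (6, 80, 50, 50)

Answer: (6, 80, 50, 50)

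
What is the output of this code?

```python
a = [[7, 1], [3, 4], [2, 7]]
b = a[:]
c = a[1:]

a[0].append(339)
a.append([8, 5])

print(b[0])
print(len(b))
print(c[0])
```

Key concept: slice with nested mutation.
Step by step:
`a = [[7, 1], [3, 4], [2, 7]]` → a = [[7, 1], [3, 4], [2, 7]]
`b = a[:]` → b = [[7, 1], [3, 4], [2, 7]]
`c = a[1:]` → c = [[3, 4], [2, 7]]
`a[0].append(339)` → a = [[7, 1, 339], [3, 4], [2, 7]]; b = [[7, 1, 339], [3, 4], [2, 7]]
`a.append([8, 5])` → a = [[7, 1, 339], [3, 4], [2, 7], [8, 5]]
`print(b[0])` → prints [7, 1, 339]
`print(len(b))` → prints 3
`print(c[0])` → prints [3, 4]

Answer:
[7, 1, 339]
3
[3, 4]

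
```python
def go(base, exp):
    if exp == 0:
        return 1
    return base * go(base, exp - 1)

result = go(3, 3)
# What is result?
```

go(3, 3) = 3 * 3 * 3 = 27

Answer: 27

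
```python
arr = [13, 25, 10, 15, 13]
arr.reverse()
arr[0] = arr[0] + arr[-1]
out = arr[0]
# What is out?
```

Trace:
`arr = [13, 25, 10, 15, 13]` → arr = [13, 25, 10, 15, 13]
`arr.reverse()` → arr = [13, 15, 10, 25, 13]
`arr[0] = arr[0] + arr[-1]` → arr = [26, 15, 10, 25, 13]
`out = arr[0]` → out = 26
So out = 26

Answer: 26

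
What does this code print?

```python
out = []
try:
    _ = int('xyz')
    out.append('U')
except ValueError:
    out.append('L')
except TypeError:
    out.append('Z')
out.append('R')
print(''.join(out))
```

Execution trace: 'L' (except ValueError) → 'R' (after the try/except). Output: LR

Answer: LR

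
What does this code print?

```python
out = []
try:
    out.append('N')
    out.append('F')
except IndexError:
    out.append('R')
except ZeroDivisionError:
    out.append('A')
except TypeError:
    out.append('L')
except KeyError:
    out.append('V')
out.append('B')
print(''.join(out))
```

Execution trace: 'N' (try body) → 'F' (try body, no exception) → 'B' (after the try/except). Output: NFB

Answer: NFB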